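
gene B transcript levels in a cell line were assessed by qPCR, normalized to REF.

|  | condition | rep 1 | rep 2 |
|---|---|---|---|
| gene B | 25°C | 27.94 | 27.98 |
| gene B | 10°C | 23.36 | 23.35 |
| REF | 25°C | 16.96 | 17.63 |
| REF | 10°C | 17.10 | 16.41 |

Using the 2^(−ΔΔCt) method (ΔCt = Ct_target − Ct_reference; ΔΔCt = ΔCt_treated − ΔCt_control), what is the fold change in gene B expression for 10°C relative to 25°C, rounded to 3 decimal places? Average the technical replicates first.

16.737

Mean Ct: gene B 25°C 27.960; gene B 10°C 23.355; REF 25°C 17.295; REF 10°C 16.755
ΔCt(25°C) = 27.960 − 17.295 = 10.665
ΔCt(10°C) = 23.355 − 16.755 = 6.600
ΔΔCt = 6.600 − 10.665 = -4.065
Fold change = 2^(−(-4.065)) = 2^4.065 = 16.7374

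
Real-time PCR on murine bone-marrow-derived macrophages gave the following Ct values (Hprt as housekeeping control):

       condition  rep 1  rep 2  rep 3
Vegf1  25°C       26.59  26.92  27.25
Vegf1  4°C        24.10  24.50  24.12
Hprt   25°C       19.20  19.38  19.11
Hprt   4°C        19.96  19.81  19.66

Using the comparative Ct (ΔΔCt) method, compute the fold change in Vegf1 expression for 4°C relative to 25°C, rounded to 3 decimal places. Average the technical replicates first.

9.580

Mean Ct: Vegf1 25°C 26.920; Vegf1 4°C 24.240; Hprt 25°C 19.230; Hprt 4°C 19.810
ΔCt(25°C) = 26.920 − 19.230 = 7.690
ΔCt(4°C) = 24.240 − 19.810 = 4.430
ΔΔCt = 4.430 − 7.690 = -3.260
Fold change = 2^(−(-3.260)) = 2^3.260 = 9.5798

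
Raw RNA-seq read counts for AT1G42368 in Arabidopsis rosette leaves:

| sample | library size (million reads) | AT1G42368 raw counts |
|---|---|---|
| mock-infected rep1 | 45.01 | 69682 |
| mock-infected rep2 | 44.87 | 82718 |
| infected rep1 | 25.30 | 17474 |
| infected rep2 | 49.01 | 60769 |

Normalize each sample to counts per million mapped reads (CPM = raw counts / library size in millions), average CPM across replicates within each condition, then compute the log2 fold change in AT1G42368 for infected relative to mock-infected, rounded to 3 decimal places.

CPM(mock-infected rep1) = 69682 / 45.01 = 1548.1449
CPM(mock-infected rep2) = 82718 / 44.87 = 1843.5035
CPM(infected rep1) = 17474 / 25.30 = 690.6719
CPM(infected rep2) = 60769 / 49.01 = 1239.9306
mean CPM(mock-infected) = 1695.8242; mean CPM(infected) = 965.3013
Fold change = 965.3013 / 1695.8242 = 0.56922
log2(0.56922) = -0.8129

-0.813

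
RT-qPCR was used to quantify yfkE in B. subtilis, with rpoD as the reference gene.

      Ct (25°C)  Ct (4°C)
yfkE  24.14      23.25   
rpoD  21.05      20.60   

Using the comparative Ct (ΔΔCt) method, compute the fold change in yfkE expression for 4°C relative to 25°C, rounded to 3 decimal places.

1.357

ΔCt(25°C) = 24.140 − 21.050 = 3.090
ΔCt(4°C) = 23.250 − 20.600 = 2.650
ΔΔCt = 2.650 − 3.090 = -0.440
Fold change = 2^(−(-0.440)) = 2^0.440 = 1.3566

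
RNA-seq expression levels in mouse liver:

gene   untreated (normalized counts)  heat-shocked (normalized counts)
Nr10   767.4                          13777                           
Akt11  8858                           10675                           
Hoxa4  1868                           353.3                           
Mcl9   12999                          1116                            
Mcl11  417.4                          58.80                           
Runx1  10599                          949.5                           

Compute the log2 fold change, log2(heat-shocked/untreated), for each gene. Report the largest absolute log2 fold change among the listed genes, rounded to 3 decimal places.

4.166

log2(13777/767.4) = 4.166  (Nr10)
log2(10675/8858) = 0.269  (Akt11)
log2(353.3/1868) = -2.403  (Hoxa4)
log2(1116/12999) = -3.542  (Mcl9)
log2(58.80/417.4) = -2.828  (Mcl11)
log2(949.5/10599) = -3.481  (Runx1)
The largest magnitude belongs to Nr10.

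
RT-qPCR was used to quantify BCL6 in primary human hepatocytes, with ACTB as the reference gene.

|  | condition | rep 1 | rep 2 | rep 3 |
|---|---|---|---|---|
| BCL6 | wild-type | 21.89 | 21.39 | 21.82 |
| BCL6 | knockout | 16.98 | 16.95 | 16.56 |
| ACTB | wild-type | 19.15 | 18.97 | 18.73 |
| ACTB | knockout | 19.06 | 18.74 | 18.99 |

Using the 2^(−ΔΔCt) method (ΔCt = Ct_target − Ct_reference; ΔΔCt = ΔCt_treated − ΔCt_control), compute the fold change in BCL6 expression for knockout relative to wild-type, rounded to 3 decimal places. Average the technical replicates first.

28.840

Mean Ct: BCL6 wild-type 21.700; BCL6 knockout 16.830; ACTB wild-type 18.950; ACTB knockout 18.930
ΔCt(wild-type) = 21.700 − 18.950 = 2.750
ΔCt(knockout) = 16.830 − 18.930 = -2.100
ΔΔCt = -2.100 − 2.750 = -4.850
Fold change = 2^(−(-4.850)) = 2^4.850 = 28.8400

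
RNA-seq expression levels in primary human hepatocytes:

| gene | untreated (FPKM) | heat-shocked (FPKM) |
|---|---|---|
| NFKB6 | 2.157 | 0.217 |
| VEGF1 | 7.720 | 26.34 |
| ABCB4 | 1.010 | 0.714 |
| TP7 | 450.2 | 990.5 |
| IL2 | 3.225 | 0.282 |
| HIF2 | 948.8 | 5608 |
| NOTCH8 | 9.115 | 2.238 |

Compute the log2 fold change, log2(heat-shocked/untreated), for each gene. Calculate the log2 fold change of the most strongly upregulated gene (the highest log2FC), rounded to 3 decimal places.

log2(0.217/2.157) = -3.313  (NFKB6)
log2(26.34/7.720) = 1.771  (VEGF1)
log2(0.714/1.010) = -0.500  (ABCB4)
log2(990.5/450.2) = 1.138  (TP7)
log2(0.282/3.225) = -3.516  (IL2)
log2(5608/948.8) = 2.563  (HIF2)
log2(2.238/9.115) = -2.026  (NOTCH8)
HIF2 is most strongly upregulated.

2.563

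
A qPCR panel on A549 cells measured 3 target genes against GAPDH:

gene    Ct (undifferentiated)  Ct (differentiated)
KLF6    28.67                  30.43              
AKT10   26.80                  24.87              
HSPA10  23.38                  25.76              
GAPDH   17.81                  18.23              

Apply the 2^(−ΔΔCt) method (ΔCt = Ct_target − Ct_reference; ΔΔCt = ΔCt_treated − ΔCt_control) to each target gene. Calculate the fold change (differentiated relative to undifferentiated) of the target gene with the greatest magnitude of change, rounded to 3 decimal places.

5.098

KLF6: ΔΔCt = (30.43−18.23) − (28.67−17.81) = 12.20 − 10.86 = 1.34; fold change = 2^-1.34 = 0.395
AKT10: ΔΔCt = (24.87−18.23) − (26.80−17.81) = 6.64 − 8.99 = -2.35; fold change = 2^2.35 = 5.098
HSPA10: ΔΔCt = (25.76−18.23) − (23.38−17.81) = 7.53 − 5.57 = 1.96; fold change = 2^-1.96 = 0.257
AKT10 has the largest |ΔΔCt| = 2.35.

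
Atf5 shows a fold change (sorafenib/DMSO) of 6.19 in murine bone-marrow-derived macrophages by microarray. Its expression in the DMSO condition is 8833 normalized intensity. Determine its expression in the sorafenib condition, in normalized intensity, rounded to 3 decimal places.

54676.270

sorafenib expression = 8833 × 6.19 = 54676.270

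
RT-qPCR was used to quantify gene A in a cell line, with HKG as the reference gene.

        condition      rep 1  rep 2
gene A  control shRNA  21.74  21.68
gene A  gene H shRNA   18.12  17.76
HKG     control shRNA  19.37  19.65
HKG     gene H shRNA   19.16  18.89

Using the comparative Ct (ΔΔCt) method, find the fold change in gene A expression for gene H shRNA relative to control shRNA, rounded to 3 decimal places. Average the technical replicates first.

9.747

Mean Ct: gene A control shRNA 21.710; gene A gene H shRNA 17.940; HKG control shRNA 19.510; HKG gene H shRNA 19.025
ΔCt(control shRNA) = 21.710 − 19.510 = 2.200
ΔCt(gene H shRNA) = 17.940 − 19.025 = -1.085
ΔΔCt = -1.085 − 2.200 = -3.285
Fold change = 2^(−(-3.285)) = 2^3.285 = 9.7473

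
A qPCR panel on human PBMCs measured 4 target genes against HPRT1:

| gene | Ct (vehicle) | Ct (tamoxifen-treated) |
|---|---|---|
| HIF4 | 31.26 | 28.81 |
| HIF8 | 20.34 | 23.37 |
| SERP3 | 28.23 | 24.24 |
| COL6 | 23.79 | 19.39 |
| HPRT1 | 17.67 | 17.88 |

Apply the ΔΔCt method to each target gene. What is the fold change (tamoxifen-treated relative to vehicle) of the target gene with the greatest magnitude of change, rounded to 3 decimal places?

HIF4: ΔΔCt = (28.81−17.88) − (31.26−17.67) = 10.93 − 13.59 = -2.66; fold change = 2^2.66 = 6.320
HIF8: ΔΔCt = (23.37−17.88) − (20.34−17.67) = 5.49 − 2.67 = 2.82; fold change = 2^-2.82 = 0.142
SERP3: ΔΔCt = (24.24−17.88) − (28.23−17.67) = 6.36 − 10.56 = -4.20; fold change = 2^4.20 = 18.379
COL6: ΔΔCt = (19.39−17.88) − (23.79−17.67) = 1.51 − 6.12 = -4.61; fold change = 2^4.61 = 24.420
COL6 has the largest |ΔΔCt| = 4.61.

24.420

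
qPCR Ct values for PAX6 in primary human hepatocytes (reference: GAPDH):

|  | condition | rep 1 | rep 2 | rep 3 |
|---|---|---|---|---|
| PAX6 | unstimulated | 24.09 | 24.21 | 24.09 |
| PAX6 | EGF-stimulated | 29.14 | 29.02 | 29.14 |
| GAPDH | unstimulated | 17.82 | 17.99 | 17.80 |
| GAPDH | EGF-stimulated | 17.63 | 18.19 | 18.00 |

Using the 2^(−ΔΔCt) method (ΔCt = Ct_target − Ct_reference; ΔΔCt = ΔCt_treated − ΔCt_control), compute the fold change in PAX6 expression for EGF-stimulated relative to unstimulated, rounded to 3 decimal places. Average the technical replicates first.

0.033

Mean Ct: PAX6 unstimulated 24.130; PAX6 EGF-stimulated 29.100; GAPDH unstimulated 17.870; GAPDH EGF-stimulated 17.940
ΔCt(unstimulated) = 24.130 − 17.870 = 6.260
ΔCt(EGF-stimulated) = 29.100 − 17.940 = 11.160
ΔΔCt = 11.160 − 6.260 = 4.900
Fold change = 2^(−4.900) = 0.0335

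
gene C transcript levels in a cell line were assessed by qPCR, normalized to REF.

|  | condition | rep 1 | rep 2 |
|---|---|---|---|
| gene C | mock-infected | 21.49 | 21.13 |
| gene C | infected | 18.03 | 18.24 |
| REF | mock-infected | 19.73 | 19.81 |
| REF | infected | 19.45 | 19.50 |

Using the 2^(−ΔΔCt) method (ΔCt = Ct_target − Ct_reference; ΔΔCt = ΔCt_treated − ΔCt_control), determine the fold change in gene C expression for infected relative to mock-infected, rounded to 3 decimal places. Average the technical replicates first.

Mean Ct: gene C mock-infected 21.310; gene C infected 18.135; REF mock-infected 19.770; REF infected 19.475
ΔCt(mock-infected) = 21.310 − 19.770 = 1.540
ΔCt(infected) = 18.135 − 19.475 = -1.340
ΔΔCt = -1.340 − 1.540 = -2.880
Fold change = 2^(−(-2.880)) = 2^2.880 = 7.3615

7.362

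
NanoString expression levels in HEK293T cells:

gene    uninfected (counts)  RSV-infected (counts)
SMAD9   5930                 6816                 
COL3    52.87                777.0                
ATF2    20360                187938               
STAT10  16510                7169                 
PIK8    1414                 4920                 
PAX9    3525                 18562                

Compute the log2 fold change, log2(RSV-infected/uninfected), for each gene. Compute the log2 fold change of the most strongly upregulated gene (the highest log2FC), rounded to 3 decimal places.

3.877

log2(6816/5930) = 0.201  (SMAD9)
log2(777.0/52.87) = 3.877  (COL3)
log2(187938/20360) = 3.206  (ATF2)
log2(7169/16510) = -1.203  (STAT10)
log2(4920/1414) = 1.799  (PIK8)
log2(18562/3525) = 2.397  (PAX9)
COL3 is most strongly upregulated.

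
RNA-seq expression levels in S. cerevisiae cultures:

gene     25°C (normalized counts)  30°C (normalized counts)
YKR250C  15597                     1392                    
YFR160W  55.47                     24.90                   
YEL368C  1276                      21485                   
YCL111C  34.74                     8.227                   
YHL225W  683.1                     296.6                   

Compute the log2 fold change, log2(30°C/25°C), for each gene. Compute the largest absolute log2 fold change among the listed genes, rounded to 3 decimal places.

log2(1392/15597) = -3.486  (YKR250C)
log2(24.90/55.47) = -1.156  (YFR160W)
log2(21485/1276) = 4.074  (YEL368C)
log2(8.227/34.74) = -2.078  (YCL111C)
log2(296.6/683.1) = -1.204  (YHL225W)
The largest magnitude belongs to YEL368C.

4.074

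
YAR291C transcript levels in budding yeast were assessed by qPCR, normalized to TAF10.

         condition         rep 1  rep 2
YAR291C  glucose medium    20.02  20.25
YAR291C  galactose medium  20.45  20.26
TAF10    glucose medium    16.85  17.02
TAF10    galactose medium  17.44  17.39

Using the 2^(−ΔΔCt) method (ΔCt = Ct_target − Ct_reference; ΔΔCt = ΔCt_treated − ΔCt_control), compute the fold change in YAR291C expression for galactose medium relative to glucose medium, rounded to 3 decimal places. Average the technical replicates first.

1.197

Mean Ct: YAR291C glucose medium 20.135; YAR291C galactose medium 20.355; TAF10 glucose medium 16.935; TAF10 galactose medium 17.415
ΔCt(glucose medium) = 20.135 − 16.935 = 3.200
ΔCt(galactose medium) = 20.355 − 17.415 = 2.940
ΔΔCt = 2.940 − 3.200 = -0.260
Fold change = 2^(−(-0.260)) = 2^0.260 = 1.1975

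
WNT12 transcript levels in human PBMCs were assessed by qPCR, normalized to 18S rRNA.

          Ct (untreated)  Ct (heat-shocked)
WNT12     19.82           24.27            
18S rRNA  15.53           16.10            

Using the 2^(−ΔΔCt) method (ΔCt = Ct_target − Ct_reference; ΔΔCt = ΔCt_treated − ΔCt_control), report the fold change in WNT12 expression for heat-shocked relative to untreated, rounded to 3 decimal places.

0.068

ΔCt(untreated) = 19.820 − 15.530 = 4.290
ΔCt(heat-shocked) = 24.270 − 16.100 = 8.170
ΔΔCt = 8.170 − 4.290 = 3.880
Fold change = 2^(−3.880) = 0.0679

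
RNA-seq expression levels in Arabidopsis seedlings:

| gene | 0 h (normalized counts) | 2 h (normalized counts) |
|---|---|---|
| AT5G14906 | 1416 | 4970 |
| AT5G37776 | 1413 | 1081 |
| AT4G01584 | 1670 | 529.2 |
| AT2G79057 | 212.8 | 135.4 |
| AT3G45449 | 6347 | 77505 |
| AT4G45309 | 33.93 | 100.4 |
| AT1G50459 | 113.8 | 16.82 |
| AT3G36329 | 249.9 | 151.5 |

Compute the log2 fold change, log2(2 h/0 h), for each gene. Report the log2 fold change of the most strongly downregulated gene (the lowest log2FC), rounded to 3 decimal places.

log2(4970/1416) = 1.811  (AT5G14906)
log2(1081/1413) = -0.386  (AT5G37776)
log2(529.2/1670) = -1.658  (AT4G01584)
log2(135.4/212.8) = -0.652  (AT2G79057)
log2(77505/6347) = 3.610  (AT3G45449)
log2(100.4/33.93) = 1.565  (AT4G45309)
log2(16.82/113.8) = -2.758  (AT1G50459)
log2(151.5/249.9) = -0.722  (AT3G36329)
AT1G50459 is most strongly downregulated.

-2.758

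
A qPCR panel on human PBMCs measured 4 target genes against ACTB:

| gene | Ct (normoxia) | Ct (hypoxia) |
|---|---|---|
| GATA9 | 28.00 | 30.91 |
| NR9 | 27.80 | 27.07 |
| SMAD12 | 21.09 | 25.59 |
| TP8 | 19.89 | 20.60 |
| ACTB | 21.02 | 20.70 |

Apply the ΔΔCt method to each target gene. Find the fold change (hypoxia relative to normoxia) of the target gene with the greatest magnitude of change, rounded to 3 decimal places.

0.035

GATA9: ΔΔCt = (30.91−20.70) − (28.00−21.02) = 10.21 − 6.98 = 3.23; fold change = 2^-3.23 = 0.107
NR9: ΔΔCt = (27.07−20.70) − (27.80−21.02) = 6.37 − 6.78 = -0.41; fold change = 2^0.41 = 1.329
SMAD12: ΔΔCt = (25.59−20.70) − (21.09−21.02) = 4.89 − 0.07 = 4.82; fold change = 2^-4.82 = 0.035
TP8: ΔΔCt = (20.60−20.70) − (19.89−21.02) = -0.10 − (-1.13) = 1.03; fold change = 2^-1.03 = 0.490
SMAD12 has the largest |ΔΔCt| = 4.82.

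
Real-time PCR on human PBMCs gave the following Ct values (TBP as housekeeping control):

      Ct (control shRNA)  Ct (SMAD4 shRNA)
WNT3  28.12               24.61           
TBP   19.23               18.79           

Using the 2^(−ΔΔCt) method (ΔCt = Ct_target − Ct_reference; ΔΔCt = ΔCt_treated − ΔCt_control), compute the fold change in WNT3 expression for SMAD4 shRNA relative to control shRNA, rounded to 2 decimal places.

8.40

ΔCt(control shRNA) = 28.120 − 19.230 = 8.890
ΔCt(SMAD4 shRNA) = 24.610 − 18.790 = 5.820
ΔΔCt = 5.820 − 8.890 = -3.070
Fold change = 2^(−(-3.070)) = 2^3.070 = 8.398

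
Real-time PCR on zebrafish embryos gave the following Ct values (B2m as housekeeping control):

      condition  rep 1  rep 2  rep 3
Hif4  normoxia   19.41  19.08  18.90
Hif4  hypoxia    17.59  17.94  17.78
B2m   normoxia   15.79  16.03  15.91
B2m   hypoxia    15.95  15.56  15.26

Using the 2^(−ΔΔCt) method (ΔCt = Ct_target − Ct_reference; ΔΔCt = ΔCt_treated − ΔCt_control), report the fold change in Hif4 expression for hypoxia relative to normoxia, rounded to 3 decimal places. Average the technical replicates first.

Mean Ct: Hif4 normoxia 19.130; Hif4 hypoxia 17.770; B2m normoxia 15.910; B2m hypoxia 15.590
ΔCt(normoxia) = 19.130 − 15.910 = 3.220
ΔCt(hypoxia) = 17.770 − 15.590 = 2.180
ΔΔCt = 2.180 − 3.220 = -1.040
Fold change = 2^(−(-1.040)) = 2^1.040 = 2.0562

2.056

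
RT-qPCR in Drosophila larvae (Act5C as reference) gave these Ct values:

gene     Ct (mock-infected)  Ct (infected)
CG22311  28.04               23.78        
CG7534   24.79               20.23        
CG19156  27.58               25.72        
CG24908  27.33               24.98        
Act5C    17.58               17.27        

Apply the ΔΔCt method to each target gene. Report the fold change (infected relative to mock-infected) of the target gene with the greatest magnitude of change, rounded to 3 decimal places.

19.027

CG22311: ΔΔCt = (23.78−17.27) − (28.04−17.58) = 6.51 − 10.46 = -3.95; fold change = 2^3.95 = 15.455
CG7534: ΔΔCt = (20.23−17.27) − (24.79−17.58) = 2.96 − 7.21 = -4.25; fold change = 2^4.25 = 19.027
CG19156: ΔΔCt = (25.72−17.27) − (27.58−17.58) = 8.45 − 10.00 = -1.55; fold change = 2^1.55 = 2.928
CG24908: ΔΔCt = (24.98−17.27) − (27.33−17.58) = 7.71 − 9.75 = -2.04; fold change = 2^2.04 = 4.112
CG7534 has the largest |ΔΔCt| = 4.25.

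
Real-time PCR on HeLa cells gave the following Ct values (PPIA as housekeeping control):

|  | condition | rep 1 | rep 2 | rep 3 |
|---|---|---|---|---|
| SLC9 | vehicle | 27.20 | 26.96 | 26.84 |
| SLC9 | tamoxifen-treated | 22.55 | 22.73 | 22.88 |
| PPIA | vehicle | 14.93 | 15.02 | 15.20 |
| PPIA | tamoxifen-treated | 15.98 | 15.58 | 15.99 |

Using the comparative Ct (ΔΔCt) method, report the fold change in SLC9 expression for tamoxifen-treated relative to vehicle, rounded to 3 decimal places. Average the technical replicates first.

Mean Ct: SLC9 vehicle 27.000; SLC9 tamoxifen-treated 22.720; PPIA vehicle 15.050; PPIA tamoxifen-treated 15.850
ΔCt(vehicle) = 27.000 − 15.050 = 11.950
ΔCt(tamoxifen-treated) = 22.720 − 15.850 = 6.870
ΔΔCt = 6.870 − 11.950 = -5.080
Fold change = 2^(−(-5.080)) = 2^5.080 = 33.8246

33.825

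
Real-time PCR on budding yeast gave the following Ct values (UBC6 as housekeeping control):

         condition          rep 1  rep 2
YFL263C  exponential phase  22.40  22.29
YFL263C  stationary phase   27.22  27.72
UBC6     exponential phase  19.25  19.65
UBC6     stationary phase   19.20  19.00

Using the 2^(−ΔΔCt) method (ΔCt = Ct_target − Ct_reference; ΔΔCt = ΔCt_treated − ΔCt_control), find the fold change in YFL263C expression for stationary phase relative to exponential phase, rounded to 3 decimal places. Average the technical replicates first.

0.022

Mean Ct: YFL263C exponential phase 22.345; YFL263C stationary phase 27.470; UBC6 exponential phase 19.450; UBC6 stationary phase 19.100
ΔCt(exponential phase) = 22.345 − 19.450 = 2.895
ΔCt(stationary phase) = 27.470 − 19.100 = 8.370
ΔΔCt = 8.370 − 2.895 = 5.475
Fold change = 2^(−5.475) = 0.0225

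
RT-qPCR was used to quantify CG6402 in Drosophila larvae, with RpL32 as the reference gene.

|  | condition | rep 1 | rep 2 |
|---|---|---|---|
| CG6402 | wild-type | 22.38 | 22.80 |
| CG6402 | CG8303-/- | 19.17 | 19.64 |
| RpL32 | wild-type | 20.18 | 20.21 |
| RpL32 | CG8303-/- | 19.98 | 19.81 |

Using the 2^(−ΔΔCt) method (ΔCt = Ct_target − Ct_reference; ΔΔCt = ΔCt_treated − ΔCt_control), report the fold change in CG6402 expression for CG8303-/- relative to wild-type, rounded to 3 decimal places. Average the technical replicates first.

7.387

Mean Ct: CG6402 wild-type 22.590; CG6402 CG8303-/- 19.405; RpL32 wild-type 20.195; RpL32 CG8303-/- 19.895
ΔCt(wild-type) = 22.590 − 20.195 = 2.395
ΔCt(CG8303-/-) = 19.405 − 19.895 = -0.490
ΔΔCt = -0.490 − 2.395 = -2.885
Fold change = 2^(−(-2.885)) = 2^2.885 = 7.3871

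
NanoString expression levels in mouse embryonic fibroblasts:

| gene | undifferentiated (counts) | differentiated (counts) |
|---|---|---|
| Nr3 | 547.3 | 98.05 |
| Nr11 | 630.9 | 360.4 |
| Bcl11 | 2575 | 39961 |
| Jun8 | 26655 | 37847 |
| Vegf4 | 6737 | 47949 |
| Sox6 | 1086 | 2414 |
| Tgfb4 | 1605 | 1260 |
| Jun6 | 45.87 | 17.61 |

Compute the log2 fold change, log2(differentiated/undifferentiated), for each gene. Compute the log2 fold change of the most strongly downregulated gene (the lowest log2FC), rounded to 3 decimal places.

log2(98.05/547.3) = -2.481  (Nr3)
log2(360.4/630.9) = -0.808  (Nr11)
log2(39961/2575) = 3.956  (Bcl11)
log2(37847/26655) = 0.506  (Jun8)
log2(47949/6737) = 2.831  (Vegf4)
log2(2414/1086) = 1.152  (Sox6)
log2(1260/1605) = -0.349  (Tgfb4)
log2(17.61/45.87) = -1.381  (Jun6)
Nr3 is most strongly downregulated.

-2.481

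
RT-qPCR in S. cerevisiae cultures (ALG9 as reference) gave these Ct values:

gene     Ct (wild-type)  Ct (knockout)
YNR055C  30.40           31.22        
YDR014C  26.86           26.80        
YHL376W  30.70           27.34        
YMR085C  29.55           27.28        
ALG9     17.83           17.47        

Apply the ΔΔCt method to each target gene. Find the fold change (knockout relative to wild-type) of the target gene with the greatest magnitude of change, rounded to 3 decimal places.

8.000

YNR055C: ΔΔCt = (31.22−17.47) − (30.40−17.83) = 13.75 − 12.57 = 1.18; fold change = 2^-1.18 = 0.441
YDR014C: ΔΔCt = (26.80−17.47) − (26.86−17.83) = 9.33 − 9.03 = 0.30; fold change = 2^-0.30 = 0.812
YHL376W: ΔΔCt = (27.34−17.47) − (30.70−17.83) = 9.87 − 12.87 = -3.00; fold change = 2^3.00 = 8.000
YMR085C: ΔΔCt = (27.28−17.47) − (29.55−17.83) = 9.81 − 11.72 = -1.91; fold change = 2^1.91 = 3.758
YHL376W has the largest |ΔΔCt| = 3.00.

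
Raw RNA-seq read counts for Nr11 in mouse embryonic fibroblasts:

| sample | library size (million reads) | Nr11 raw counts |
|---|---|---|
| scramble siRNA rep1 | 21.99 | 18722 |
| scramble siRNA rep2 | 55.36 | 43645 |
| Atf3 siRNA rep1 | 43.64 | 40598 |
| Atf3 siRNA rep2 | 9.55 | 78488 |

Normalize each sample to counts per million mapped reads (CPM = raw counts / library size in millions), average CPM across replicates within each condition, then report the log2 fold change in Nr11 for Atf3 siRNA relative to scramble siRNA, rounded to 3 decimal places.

2.480

CPM(scramble siRNA rep1) = 18722 / 21.99 = 851.3870
CPM(scramble siRNA rep2) = 43645 / 55.36 = 788.3851
CPM(Atf3 siRNA rep1) = 40598 / 43.64 = 930.2933
CPM(Atf3 siRNA rep2) = 78488 / 9.55 = 8218.6387
mean CPM(scramble siRNA) = 819.8861; mean CPM(Atf3 siRNA) = 4574.4660
Fold change = 4574.4660 / 819.8861 = 5.57939
log2(5.57939) = 2.4801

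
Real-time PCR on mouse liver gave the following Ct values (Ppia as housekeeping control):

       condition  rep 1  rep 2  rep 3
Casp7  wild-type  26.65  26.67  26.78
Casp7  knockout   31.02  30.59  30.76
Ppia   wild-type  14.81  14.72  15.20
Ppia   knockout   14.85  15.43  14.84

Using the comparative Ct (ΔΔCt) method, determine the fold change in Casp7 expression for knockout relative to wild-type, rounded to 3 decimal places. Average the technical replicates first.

Mean Ct: Casp7 wild-type 26.700; Casp7 knockout 30.790; Ppia wild-type 14.910; Ppia knockout 15.040
ΔCt(wild-type) = 26.700 − 14.910 = 11.790
ΔCt(knockout) = 30.790 − 15.040 = 15.750
ΔΔCt = 15.750 − 11.790 = 3.960
Fold change = 2^(−3.960) = 0.0643

0.064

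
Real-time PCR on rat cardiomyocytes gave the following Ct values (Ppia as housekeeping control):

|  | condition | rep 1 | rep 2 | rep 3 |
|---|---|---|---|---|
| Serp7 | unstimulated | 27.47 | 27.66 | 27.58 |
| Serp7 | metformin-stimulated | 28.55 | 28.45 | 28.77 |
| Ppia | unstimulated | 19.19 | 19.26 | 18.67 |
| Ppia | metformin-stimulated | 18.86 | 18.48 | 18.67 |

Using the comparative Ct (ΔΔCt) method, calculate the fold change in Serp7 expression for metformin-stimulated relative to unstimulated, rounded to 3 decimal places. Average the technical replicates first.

0.382

Mean Ct: Serp7 unstimulated 27.570; Serp7 metformin-stimulated 28.590; Ppia unstimulated 19.040; Ppia metformin-stimulated 18.670
ΔCt(unstimulated) = 27.570 − 19.040 = 8.530
ΔCt(metformin-stimulated) = 28.590 − 18.670 = 9.920
ΔΔCt = 9.920 − 8.530 = 1.390
Fold change = 2^(−1.390) = 0.3816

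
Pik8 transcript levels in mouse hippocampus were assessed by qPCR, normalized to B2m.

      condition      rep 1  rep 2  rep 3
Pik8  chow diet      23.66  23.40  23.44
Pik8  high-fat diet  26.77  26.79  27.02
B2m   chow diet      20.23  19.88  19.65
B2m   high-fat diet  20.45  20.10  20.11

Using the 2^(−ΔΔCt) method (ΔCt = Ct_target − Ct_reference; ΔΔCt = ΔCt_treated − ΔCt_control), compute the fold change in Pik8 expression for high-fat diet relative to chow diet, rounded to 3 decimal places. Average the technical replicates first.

0.120

Mean Ct: Pik8 chow diet 23.500; Pik8 high-fat diet 26.860; B2m chow diet 19.920; B2m high-fat diet 20.220
ΔCt(chow diet) = 23.500 − 19.920 = 3.580
ΔCt(high-fat diet) = 26.860 − 20.220 = 6.640
ΔΔCt = 6.640 − 3.580 = 3.060
Fold change = 2^(−3.060) = 0.1199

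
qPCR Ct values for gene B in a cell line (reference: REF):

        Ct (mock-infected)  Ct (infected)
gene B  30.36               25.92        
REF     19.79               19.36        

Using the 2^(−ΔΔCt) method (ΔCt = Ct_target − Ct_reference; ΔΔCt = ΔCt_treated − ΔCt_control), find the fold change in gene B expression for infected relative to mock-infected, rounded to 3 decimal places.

16.111

ΔCt(mock-infected) = 30.360 − 19.790 = 10.570
ΔCt(infected) = 25.920 − 19.360 = 6.560
ΔΔCt = 6.560 − 10.570 = -4.010
Fold change = 2^(−(-4.010)) = 2^4.010 = 16.1113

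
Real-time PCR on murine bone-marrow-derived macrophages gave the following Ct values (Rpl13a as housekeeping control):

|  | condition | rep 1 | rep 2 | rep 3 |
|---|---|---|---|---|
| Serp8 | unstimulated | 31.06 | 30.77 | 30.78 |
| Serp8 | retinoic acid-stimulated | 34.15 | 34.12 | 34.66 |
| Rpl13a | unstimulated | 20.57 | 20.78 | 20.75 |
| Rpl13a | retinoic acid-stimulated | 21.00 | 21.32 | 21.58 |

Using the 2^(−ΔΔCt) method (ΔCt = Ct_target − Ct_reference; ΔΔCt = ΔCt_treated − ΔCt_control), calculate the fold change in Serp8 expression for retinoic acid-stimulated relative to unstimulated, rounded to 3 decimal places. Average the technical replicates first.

0.140

Mean Ct: Serp8 unstimulated 30.870; Serp8 retinoic acid-stimulated 34.310; Rpl13a unstimulated 20.700; Rpl13a retinoic acid-stimulated 21.300
ΔCt(unstimulated) = 30.870 − 20.700 = 10.170
ΔCt(retinoic acid-stimulated) = 34.310 − 21.300 = 13.010
ΔΔCt = 13.010 − 10.170 = 2.840
Fold change = 2^(−2.840) = 0.1397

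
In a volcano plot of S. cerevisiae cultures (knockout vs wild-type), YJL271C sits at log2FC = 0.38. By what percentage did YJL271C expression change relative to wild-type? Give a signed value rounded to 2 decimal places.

30.13%

Fold change = 2^(0.38) = 1.3013
Percent change = (FC − 1) × 100% = (1.3013 − 1) × 100 = 30.13%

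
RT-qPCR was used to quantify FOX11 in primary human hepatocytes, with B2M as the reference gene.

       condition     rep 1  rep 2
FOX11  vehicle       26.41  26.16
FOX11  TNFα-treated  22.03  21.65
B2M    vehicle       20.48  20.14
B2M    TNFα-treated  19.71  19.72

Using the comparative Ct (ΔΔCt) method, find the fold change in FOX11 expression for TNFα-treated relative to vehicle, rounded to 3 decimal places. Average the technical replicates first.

Mean Ct: FOX11 vehicle 26.285; FOX11 TNFα-treated 21.840; B2M vehicle 20.310; B2M TNFα-treated 19.715
ΔCt(vehicle) = 26.285 − 20.310 = 5.975
ΔCt(TNFα-treated) = 21.840 − 19.715 = 2.125
ΔΔCt = 2.125 − 5.975 = -3.850
Fold change = 2^(−(-3.850)) = 2^3.850 = 14.4200

14.420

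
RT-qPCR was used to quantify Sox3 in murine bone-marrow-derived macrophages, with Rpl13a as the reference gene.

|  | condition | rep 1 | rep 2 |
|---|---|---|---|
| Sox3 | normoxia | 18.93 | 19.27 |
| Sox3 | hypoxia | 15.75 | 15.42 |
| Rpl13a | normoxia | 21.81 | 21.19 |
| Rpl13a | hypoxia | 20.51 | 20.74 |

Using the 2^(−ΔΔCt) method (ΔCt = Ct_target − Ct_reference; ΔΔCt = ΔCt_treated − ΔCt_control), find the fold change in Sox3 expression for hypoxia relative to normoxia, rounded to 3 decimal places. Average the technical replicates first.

Mean Ct: Sox3 normoxia 19.100; Sox3 hypoxia 15.585; Rpl13a normoxia 21.500; Rpl13a hypoxia 20.625
ΔCt(normoxia) = 19.100 − 21.500 = -2.400
ΔCt(hypoxia) = 15.585 − 20.625 = -5.040
ΔΔCt = -5.040 − (-2.400) = -2.640
Fold change = 2^(−(-2.640)) = 2^2.640 = 6.2333

6.233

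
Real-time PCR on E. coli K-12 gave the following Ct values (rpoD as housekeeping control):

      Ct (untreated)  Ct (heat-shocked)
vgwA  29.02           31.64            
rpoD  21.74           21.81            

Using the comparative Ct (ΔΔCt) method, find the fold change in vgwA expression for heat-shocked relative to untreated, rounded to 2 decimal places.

0.17

ΔCt(untreated) = 29.020 − 21.740 = 7.280
ΔCt(heat-shocked) = 31.640 − 21.810 = 9.830
ΔΔCt = 9.830 − 7.280 = 2.550
Fold change = 2^(−2.550) = 0.171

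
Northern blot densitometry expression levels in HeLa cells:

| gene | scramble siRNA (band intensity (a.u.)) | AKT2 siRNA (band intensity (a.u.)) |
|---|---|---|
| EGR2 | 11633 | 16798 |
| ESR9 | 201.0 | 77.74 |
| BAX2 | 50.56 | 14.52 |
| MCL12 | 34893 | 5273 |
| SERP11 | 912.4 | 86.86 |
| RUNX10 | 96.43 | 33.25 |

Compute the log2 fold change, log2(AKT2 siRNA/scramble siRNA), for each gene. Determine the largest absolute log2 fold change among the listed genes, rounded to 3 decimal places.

3.393

log2(16798/11633) = 0.530  (EGR2)
log2(77.74/201.0) = -1.370  (ESR9)
log2(14.52/50.56) = -1.800  (BAX2)
log2(5273/34893) = -2.726  (MCL12)
log2(86.86/912.4) = -3.393  (SERP11)
log2(33.25/96.43) = -1.536  (RUNX10)
The largest magnitude belongs to SERP11.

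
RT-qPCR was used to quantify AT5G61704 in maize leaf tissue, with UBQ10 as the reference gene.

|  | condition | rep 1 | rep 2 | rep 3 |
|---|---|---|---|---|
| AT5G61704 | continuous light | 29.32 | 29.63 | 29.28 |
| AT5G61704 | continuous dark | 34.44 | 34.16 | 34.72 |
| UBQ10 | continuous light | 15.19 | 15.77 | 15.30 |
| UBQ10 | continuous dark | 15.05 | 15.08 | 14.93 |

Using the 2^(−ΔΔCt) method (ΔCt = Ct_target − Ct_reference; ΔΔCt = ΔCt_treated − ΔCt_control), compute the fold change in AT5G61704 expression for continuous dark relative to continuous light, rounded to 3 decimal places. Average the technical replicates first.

Mean Ct: AT5G61704 continuous light 29.410; AT5G61704 continuous dark 34.440; UBQ10 continuous light 15.420; UBQ10 continuous dark 15.020
ΔCt(continuous light) = 29.410 − 15.420 = 13.990
ΔCt(continuous dark) = 34.440 − 15.020 = 19.420
ΔΔCt = 19.420 − 13.990 = 5.430
Fold change = 2^(−5.430) = 0.0232

0.023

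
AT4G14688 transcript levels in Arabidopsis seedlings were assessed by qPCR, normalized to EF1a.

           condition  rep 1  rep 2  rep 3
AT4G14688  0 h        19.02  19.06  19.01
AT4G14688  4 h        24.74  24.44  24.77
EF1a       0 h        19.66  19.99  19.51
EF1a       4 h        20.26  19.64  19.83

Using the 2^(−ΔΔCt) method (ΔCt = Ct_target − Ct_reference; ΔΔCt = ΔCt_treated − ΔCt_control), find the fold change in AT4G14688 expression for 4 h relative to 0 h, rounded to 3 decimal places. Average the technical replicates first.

Mean Ct: AT4G14688 0 h 19.030; AT4G14688 4 h 24.650; EF1a 0 h 19.720; EF1a 4 h 19.910
ΔCt(0 h) = 19.030 − 19.720 = -0.690
ΔCt(4 h) = 24.650 − 19.910 = 4.740
ΔΔCt = 4.740 − (-0.690) = 5.430
Fold change = 2^(−5.430) = 0.0232

0.023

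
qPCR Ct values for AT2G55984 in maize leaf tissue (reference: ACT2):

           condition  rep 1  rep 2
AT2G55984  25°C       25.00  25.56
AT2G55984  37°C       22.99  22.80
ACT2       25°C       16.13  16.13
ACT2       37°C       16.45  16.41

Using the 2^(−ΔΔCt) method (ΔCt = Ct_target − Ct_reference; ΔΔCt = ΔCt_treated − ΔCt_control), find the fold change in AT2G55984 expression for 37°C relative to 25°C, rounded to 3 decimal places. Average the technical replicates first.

6.431

Mean Ct: AT2G55984 25°C 25.280; AT2G55984 37°C 22.895; ACT2 25°C 16.130; ACT2 37°C 16.430
ΔCt(25°C) = 25.280 − 16.130 = 9.150
ΔCt(37°C) = 22.895 − 16.430 = 6.465
ΔΔCt = 6.465 − 9.150 = -2.685
Fold change = 2^(−(-2.685)) = 2^2.685 = 6.4308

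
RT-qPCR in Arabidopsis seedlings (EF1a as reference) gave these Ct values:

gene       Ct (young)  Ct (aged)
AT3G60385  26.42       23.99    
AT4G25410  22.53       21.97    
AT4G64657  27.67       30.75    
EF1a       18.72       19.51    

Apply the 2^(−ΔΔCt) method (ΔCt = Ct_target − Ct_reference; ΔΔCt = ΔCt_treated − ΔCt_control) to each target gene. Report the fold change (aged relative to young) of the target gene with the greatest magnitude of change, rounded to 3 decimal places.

AT3G60385: ΔΔCt = (23.99−19.51) − (26.42−18.72) = 4.48 − 7.70 = -3.22; fold change = 2^3.22 = 9.318
AT4G25410: ΔΔCt = (21.97−19.51) − (22.53−18.72) = 2.46 − 3.81 = -1.35; fold change = 2^1.35 = 2.549
AT4G64657: ΔΔCt = (30.75−19.51) − (27.67−18.72) = 11.24 − 8.95 = 2.29; fold change = 2^-2.29 = 0.204
AT3G60385 has the largest |ΔΔCt| = 3.22.

9.318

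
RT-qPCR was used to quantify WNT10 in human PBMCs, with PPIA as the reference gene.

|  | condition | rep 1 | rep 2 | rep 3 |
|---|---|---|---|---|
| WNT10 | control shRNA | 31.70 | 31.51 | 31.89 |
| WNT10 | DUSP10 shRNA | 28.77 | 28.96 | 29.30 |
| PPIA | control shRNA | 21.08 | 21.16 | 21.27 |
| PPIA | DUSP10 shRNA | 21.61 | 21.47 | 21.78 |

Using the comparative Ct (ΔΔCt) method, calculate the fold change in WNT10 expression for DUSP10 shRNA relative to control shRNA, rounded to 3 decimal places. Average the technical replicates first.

Mean Ct: WNT10 control shRNA 31.700; WNT10 DUSP10 shRNA 29.010; PPIA control shRNA 21.170; PPIA DUSP10 shRNA 21.620
ΔCt(control shRNA) = 31.700 − 21.170 = 10.530
ΔCt(DUSP10 shRNA) = 29.010 − 21.620 = 7.390
ΔΔCt = 7.390 − 10.530 = -3.140
Fold change = 2^(−(-3.140)) = 2^3.140 = 8.8152

8.815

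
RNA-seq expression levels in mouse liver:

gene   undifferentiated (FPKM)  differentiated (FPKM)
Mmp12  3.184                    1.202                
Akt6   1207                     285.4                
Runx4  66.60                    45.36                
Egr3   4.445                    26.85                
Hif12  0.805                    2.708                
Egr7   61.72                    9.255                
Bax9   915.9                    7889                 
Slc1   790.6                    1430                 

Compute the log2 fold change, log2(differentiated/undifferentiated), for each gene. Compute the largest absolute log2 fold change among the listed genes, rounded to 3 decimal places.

log2(1.202/3.184) = -1.405  (Mmp12)
log2(285.4/1207) = -2.080  (Akt6)
log2(45.36/66.60) = -0.554  (Runx4)
log2(26.85/4.445) = 2.595  (Egr3)
log2(2.708/0.805) = 1.750  (Hif12)
log2(9.255/61.72) = -2.737  (Egr7)
log2(7889/915.9) = 3.107  (Bax9)
log2(1430/790.6) = 0.855  (Slc1)
The largest magnitude belongs to Bax9.

3.107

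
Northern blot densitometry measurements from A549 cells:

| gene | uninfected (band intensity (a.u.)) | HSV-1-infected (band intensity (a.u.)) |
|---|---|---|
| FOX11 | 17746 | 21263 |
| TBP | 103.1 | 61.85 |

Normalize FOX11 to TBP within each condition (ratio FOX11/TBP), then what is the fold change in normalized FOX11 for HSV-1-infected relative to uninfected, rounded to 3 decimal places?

FOX11/TBP (uninfected) = 17746 / 103.1 = 172.12
FOX11/TBP (HSV-1-infected) = 21263 / 61.85 = 343.78
Fold change = 343.78 / 172.12 = 1.9973

1.997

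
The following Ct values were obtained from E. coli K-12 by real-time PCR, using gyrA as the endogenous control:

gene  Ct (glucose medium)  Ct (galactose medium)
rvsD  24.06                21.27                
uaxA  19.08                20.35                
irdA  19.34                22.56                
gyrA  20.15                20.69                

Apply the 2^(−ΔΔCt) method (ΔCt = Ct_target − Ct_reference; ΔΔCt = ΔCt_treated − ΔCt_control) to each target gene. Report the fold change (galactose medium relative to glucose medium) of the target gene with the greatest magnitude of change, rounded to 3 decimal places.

10.056

rvsD: ΔΔCt = (21.27−20.69) − (24.06−20.15) = 0.58 − 3.91 = -3.33; fold change = 2^3.33 = 10.056
uaxA: ΔΔCt = (20.35−20.69) − (19.08−20.15) = -0.34 − (-1.07) = 0.73; fold change = 2^-0.73 = 0.603
irdA: ΔΔCt = (22.56−20.69) − (19.34−20.15) = 1.87 − (-0.81) = 2.68; fold change = 2^-2.68 = 0.156
rvsD has the largest |ΔΔCt| = 3.33.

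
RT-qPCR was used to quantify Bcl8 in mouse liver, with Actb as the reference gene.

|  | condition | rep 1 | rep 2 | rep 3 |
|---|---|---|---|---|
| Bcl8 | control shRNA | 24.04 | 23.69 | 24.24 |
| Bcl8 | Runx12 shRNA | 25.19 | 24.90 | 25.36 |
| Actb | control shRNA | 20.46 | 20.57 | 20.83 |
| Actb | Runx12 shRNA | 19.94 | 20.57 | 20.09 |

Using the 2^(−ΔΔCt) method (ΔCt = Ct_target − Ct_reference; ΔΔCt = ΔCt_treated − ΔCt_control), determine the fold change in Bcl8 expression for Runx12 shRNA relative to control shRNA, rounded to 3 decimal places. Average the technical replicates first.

0.334

Mean Ct: Bcl8 control shRNA 23.990; Bcl8 Runx12 shRNA 25.150; Actb control shRNA 20.620; Actb Runx12 shRNA 20.200
ΔCt(control shRNA) = 23.990 − 20.620 = 3.370
ΔCt(Runx12 shRNA) = 25.150 − 20.200 = 4.950
ΔΔCt = 4.950 − 3.370 = 1.580
Fold change = 2^(−1.580) = 0.3345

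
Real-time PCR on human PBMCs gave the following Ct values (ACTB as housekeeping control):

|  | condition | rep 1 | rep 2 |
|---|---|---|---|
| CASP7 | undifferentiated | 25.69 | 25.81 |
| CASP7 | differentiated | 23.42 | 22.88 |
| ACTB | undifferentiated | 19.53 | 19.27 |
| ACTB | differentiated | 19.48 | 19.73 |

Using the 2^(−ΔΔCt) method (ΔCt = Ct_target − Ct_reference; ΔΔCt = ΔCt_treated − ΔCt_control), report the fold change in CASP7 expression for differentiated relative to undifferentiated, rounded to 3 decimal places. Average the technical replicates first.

Mean Ct: CASP7 undifferentiated 25.750; CASP7 differentiated 23.150; ACTB undifferentiated 19.400; ACTB differentiated 19.605
ΔCt(undifferentiated) = 25.750 − 19.400 = 6.350
ΔCt(differentiated) = 23.150 − 19.605 = 3.545
ΔΔCt = 3.545 − 6.350 = -2.805
Fold change = 2^(−(-2.805)) = 2^2.805 = 6.9886

6.989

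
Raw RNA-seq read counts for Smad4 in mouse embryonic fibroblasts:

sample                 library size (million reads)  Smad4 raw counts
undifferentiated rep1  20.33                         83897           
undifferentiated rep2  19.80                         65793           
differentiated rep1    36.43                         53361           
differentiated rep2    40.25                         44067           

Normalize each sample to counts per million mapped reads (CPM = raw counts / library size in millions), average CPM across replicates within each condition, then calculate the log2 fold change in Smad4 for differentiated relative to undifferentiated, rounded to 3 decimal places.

CPM(undifferentiated rep1) = 83897 / 20.33 = 4126.7585
CPM(undifferentiated rep2) = 65793 / 19.80 = 3322.8788
CPM(differentiated rep1) = 53361 / 36.43 = 1464.7543
CPM(differentiated rep2) = 44067 / 40.25 = 1094.8323
mean CPM(undifferentiated) = 3724.8186; mean CPM(differentiated) = 1279.7933
Fold change = 1279.7933 / 3724.8186 = 0.34359
log2(0.34359) = -1.5413

-1.541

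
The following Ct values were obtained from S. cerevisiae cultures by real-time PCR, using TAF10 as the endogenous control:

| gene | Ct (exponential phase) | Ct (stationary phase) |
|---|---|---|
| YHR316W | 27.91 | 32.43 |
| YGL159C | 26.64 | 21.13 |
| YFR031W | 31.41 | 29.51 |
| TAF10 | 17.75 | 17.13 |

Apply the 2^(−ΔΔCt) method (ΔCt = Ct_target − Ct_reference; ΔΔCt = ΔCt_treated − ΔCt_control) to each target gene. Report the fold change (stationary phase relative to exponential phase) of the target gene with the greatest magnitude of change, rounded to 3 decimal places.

YHR316W: ΔΔCt = (32.43−17.13) − (27.91−17.75) = 15.30 − 10.16 = 5.14; fold change = 2^-5.14 = 0.028
YGL159C: ΔΔCt = (21.13−17.13) − (26.64−17.75) = 4.00 − 8.89 = -4.89; fold change = 2^4.89 = 29.651
YFR031W: ΔΔCt = (29.51−17.13) − (31.41−17.75) = 12.38 − 13.66 = -1.28; fold change = 2^1.28 = 2.428
YHR316W has the largest |ΔΔCt| = 5.14.

0.028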